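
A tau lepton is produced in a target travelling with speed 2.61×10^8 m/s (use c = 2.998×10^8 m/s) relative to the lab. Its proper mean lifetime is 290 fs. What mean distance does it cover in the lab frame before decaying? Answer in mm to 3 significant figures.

d ≈ 0.154 mm

β = v/c = 2.61×10^8 / 2.998×10^8 = 0.87058
γ = 1/√(1 − 0.87058²) = 2.0324
Dilated lifetime: Δt = γτ₀ = 2.0324 × 290 fs = 589.40 fs
d = vΔt = 0.87058c × 589.40 fs = 2.6100×10^8 m/s × 5.8940×10^-13 s = 0.154 mm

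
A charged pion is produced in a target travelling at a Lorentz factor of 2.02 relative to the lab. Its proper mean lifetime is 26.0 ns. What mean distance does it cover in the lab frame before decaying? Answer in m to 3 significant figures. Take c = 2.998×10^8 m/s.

d ≈ 13.7 m

β = √(1 − 1/γ²) = √(1 − 1/2.02²) = 0.86886
Dilated lifetime: Δt = γτ₀ = 2.02 × 26.0 ns = 52.520 ns
d = vΔt = 0.86886c × 52.520 ns = 2.6049×10^8 m/s × 5.2520×10^-8 s = 13.7 m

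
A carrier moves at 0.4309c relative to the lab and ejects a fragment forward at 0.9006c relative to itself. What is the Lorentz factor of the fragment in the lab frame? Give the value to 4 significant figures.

u_lab = (0.9006 + 0.4309)/(1 + 0.9006×0.4309) = 1.3315/1.388069 = 0.9592466
γ = 1/√(1 − 0.9592466²) = 3.539

γ ≈ 3.539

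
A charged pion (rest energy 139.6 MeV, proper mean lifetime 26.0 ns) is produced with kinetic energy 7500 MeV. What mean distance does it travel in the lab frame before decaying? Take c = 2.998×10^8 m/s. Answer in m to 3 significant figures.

d ≈ 426 m

γ = 1 + K/(m₀c²) = 1 + 7500/139.6 = 54.725
β = √(1 − 1/γ²) = 0.99983
Dilated lifetime: γτ₀ = 54.725 × 26.0 ns = 1422.8 ns
d = βc·γτ₀ = 0.99983 × (2.998×10^8 m/s) × 1.4228×10^-6 s = 426 m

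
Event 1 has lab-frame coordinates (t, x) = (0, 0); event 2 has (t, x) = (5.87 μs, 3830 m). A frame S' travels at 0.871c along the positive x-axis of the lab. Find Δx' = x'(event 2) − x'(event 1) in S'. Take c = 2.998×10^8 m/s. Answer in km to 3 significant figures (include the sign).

γ = 1/√(1 − 0.871²) = 2.0355
Δx' = γ(Δx − vΔt) = 2.0355 × (3830 m − 0.871×(2.998×10^8 m/s)×5.87×10^-6 s)
= 2.0355 × (2297.2 m) = 4.68 km

Δx' ≈ 4.68 km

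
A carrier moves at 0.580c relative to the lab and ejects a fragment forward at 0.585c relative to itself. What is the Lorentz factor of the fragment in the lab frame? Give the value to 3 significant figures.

u_lab = (0.585 + 0.580)/(1 + 0.585×0.580) = 1.165/1.33930 = 0.869857
γ = 1/√(1 − 0.869857²) = 2.03

γ ≈ 2.03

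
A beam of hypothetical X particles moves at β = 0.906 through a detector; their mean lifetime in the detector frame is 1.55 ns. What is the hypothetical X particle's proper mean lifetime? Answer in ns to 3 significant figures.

γ = 1/√(1 − 0.906²) = 2.3625
Proper time: τ₀ = Δt/γ = 1.55/2.3625 = 0.656 ns

τ₀ ≈ 0.656 ns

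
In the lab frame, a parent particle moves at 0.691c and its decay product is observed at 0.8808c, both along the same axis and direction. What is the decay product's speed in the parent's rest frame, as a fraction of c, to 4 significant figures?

u' ≈ 0.4850c

Inverse velocity addition: u' = (u − v)/(1 − uv/c²)
= (0.8808 − 0.691)/(1 − 0.8808×0.691) = 0.1898/0.391367 = 0.4850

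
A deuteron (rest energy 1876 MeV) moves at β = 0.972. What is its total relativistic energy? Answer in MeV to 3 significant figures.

E ≈ 7980 MeV

γ = 1/√(1 − 0.972²) = 4.2557
E = γm₀c² = 4.2557 × 1876 MeV = 7980 MeV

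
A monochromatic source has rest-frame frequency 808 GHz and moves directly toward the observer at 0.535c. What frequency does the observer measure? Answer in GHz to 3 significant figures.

f_obs ≈ 1470 GHz

Relativistic Doppler: f_obs = f_src √((1+β)/(1−β))
= 808 × √(1.5350/0.46500) = 808 × 1.8169 = 1470 GHz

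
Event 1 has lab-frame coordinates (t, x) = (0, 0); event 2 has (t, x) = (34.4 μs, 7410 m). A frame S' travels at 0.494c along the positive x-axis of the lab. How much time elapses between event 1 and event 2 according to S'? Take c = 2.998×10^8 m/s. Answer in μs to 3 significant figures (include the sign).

Δt' ≈ 25.5 μs

γ = 1/√(1 − 0.494²) = 1.1501
Δt' = γ(Δt − vΔx/c²) = 1.1501 × (34.4 μs − 0.494×7410 m / (2.998×10^8 m/s))
= 1.1501 × (22.190 μs) = 25.5 μs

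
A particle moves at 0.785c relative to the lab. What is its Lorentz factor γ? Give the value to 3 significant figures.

γ = 1/√(1 − β²) = 1/√(1 − 0.785²) = 1/√(0.38377) = 1.61

γ ≈ 1.61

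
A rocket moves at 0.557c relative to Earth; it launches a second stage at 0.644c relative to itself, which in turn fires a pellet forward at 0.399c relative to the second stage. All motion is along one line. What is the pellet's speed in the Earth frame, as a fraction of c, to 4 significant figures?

Compose boost 2: (0.644 + 0.557)/(1 + 0.644×0.557) = 1.201/1.35871 = 0.883928
Compose boost 3: (0.399 + 0.883928)/(1 + 0.399×0.883928) = 1.28293/1.35269 = 0.9484

u ≈ 0.9484c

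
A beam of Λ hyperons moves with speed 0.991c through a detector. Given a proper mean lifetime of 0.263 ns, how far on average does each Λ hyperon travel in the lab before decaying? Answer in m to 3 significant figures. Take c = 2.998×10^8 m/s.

γ = 1/√(1 − 0.991²) = 7.4704
Dilated lifetime: Δt = γτ₀ = 7.4704 × 0.263 ns = 1.9647 ns
d = vΔt = 0.991c × 1.9647 ns = 2.9710×10^8 m/s × 1.9647×10^-9 s = 0.584 m

d ≈ 0.584 m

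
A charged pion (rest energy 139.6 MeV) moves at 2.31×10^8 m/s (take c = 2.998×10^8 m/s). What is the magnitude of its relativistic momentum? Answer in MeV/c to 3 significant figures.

β = v/c = 2.31×10^8 / 2.998×10^8 = 0.77051
γ = 1/√(1 − 0.77051²) = 1.5688
p = γβm₀c = 1.5688 × 0.77051 × 139.6 MeV/c = 169 MeV/c

p ≈ 169 MeV/c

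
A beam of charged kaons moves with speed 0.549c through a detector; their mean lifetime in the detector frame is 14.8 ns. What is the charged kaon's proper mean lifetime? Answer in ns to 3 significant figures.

γ = 1/√(1 − 0.549²) = 1.1964
Proper time: τ₀ = Δt/γ = 14.8/1.1964 = 12.4 ns

τ₀ ≈ 12.4 ns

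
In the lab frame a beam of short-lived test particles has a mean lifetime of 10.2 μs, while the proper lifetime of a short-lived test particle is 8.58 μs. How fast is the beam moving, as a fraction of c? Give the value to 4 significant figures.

γ = Δt/τ₀ = 10.2/8.58 = 1.18881
β = √(1 − 1/γ²) = √(1 − 1/1.18881²) = 0.5408

β ≈ 0.5408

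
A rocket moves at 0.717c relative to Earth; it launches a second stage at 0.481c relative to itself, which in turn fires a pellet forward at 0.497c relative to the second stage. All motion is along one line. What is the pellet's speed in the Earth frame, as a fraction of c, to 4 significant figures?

Compose boost 2: (0.481 + 0.717)/(1 + 0.481×0.717) = 1.198/1.34488 = 0.890788
Compose boost 3: (0.497 + 0.890788)/(1 + 0.497×0.890788) = 1.38779/1.44272 = 0.9619

u ≈ 0.9619c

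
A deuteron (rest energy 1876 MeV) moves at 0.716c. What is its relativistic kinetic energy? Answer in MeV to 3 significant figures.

K ≈ 811 MeV

γ = 1/√(1 − 0.716²) = 1.4325
K = (γ − 1)m₀c² = (1.4325 − 1) × 1876 MeV = 0.43246 × 1876 MeV = 811 MeV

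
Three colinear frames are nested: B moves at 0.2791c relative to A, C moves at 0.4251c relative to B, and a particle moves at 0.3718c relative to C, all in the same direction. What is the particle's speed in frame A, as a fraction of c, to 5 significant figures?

Compose boost 2: (0.4251 + 0.2791)/(1 + 0.4251×0.2791) = 0.70420/1.118645 = 0.6295114
Compose boost 3: (0.3718 + 0.6295114)/(1 + 0.3718×0.6295114) = 1.001311/1.234052 = 0.81140

u ≈ 0.81140c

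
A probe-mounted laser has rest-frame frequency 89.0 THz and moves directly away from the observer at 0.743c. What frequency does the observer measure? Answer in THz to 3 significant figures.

f_obs ≈ 34.2 THz

Relativistic Doppler: f_obs = f_src √((1−β)/(1+β))
= 89.0 × √(0.25700/1.7430) = 89.0 × 0.38399 = 34.2 THz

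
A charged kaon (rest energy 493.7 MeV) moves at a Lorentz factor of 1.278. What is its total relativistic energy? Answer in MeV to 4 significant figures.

γ = 1.278 (given)
E = γm₀c² = 1.278 × 493.7 MeV = 630.9 MeV

E ≈ 630.9 MeV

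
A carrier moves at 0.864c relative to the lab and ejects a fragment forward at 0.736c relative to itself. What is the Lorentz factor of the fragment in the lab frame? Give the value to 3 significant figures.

γ ≈ 4.80

u_lab = (0.736 + 0.864)/(1 + 0.736×0.864) = 1.600/1.63590 = 0.978053
γ = 1/√(1 − 0.978053²) = 4.80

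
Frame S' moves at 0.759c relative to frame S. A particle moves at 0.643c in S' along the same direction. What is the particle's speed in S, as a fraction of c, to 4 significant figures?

Relativistic velocity addition: u = (u' + v)/(1 + u'v/c²)
= (0.643 + 0.759)/(1 + 0.643×0.759) = 1.402/1.48804 = 0.9422

u ≈ 0.9422c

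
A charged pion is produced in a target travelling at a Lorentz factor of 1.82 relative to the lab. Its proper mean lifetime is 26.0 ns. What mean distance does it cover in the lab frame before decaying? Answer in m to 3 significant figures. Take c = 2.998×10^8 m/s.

β = √(1 − 1/γ²) = √(1 − 1/1.82²) = 0.83553
Dilated lifetime: Δt = γτ₀ = 1.82 × 26.0 ns = 47.320 ns
d = vΔt = 0.83553c × 47.320 ns = 2.5049×10^8 m/s × 4.7320×10^-8 s = 11.9 m

d ≈ 11.9 m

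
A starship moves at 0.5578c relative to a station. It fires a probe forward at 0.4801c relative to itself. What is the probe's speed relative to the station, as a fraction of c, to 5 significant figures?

u ≈ 0.81866c

Relativistic velocity addition: u = (u' + v)/(1 + u'v/c²)
= (0.4801 + 0.5578)/(1 + 0.4801×0.5578) = 1.0379/1.267800 = 0.81866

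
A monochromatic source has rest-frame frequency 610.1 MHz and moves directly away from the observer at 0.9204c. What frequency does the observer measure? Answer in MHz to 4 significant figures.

f_obs ≈ 124.2 MHz

Relativistic Doppler: f_obs = f_src √((1−β)/(1+β))
= 610.1 × √(0.0796000/1.92040) = 610.1 × 0.203592 = 124.2 MHz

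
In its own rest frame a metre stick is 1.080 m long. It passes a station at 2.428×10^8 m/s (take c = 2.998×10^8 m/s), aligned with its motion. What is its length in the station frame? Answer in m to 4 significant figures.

L ≈ 0.6335 m

β = v/c = 2.428×10^8 / 2.998×10^8 = 0.809873
γ = 1/√(1 − 0.809873²) = 1.70472
Length contraction: L = L₀/γ = 1.080/1.70472 = 0.6335 m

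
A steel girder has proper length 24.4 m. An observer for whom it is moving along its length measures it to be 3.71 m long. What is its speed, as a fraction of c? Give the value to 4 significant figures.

β ≈ 0.9884

γ = L₀/L = 24.4/3.71 = 6.57682
β = √(1 − 1/γ²) = 0.9884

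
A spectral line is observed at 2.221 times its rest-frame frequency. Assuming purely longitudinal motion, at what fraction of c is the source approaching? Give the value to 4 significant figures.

β ≈ 0.6629

f_obs/f_src = √((1+β)/(1−β)) = 2.221  ⇒  (1+β)/(1−β) = 4.93284
β = |1 − D²|/(1 + D²) = |1 − 4.93284|/(1 + 4.93284) = 0.6629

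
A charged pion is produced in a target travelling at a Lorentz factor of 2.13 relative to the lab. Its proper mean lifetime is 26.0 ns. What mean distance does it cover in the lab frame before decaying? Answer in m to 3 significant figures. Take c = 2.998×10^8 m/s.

d ≈ 14.7 m

β = √(1 − 1/γ²) = √(1 − 1/2.13²) = 0.88294
Dilated lifetime: Δt = γτ₀ = 2.13 × 26.0 ns = 55.380 ns
d = vΔt = 0.88294c × 55.380 ns = 2.6471×10^8 m/s × 5.5380×10^-8 s = 14.7 m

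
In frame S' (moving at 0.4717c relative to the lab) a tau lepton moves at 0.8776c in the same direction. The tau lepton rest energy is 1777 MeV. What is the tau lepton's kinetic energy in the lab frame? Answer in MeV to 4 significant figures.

u_lab = (0.8776 + 0.4717)/(1 + 0.8776×0.4717) = 0.9542676
γ = 1/√(1 − 0.9542676²) = 3.34500
K = (γ − 1)m₀c² = (3.34500 − 1) × 1777 = 2.34500 × 1777 = 4167 MeV

K ≈ 4167 MeV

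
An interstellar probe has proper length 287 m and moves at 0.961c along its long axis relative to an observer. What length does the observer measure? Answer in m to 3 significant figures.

L ≈ 79.4 m

γ = 1/√(1 − 0.961²) = 3.6160
Length contraction: L = L₀/γ = 287/3.6160 = 79.4 m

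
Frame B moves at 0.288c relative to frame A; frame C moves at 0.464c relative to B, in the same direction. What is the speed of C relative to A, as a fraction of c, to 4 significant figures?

Compose boost 2: (0.464 + 0.288)/(1 + 0.464×0.288) = 0.7520/1.13363 = 0.6634

u ≈ 0.6634c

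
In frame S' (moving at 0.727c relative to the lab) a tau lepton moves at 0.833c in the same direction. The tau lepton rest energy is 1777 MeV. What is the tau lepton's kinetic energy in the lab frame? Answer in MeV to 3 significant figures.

K ≈ 5730 MeV

u_lab = (0.833 + 0.727)/(1 + 0.833×0.727) = 0.971605
γ = 1/√(1 − 0.971605²) = 4.2264
K = (γ − 1)m₀c² = (4.2264 − 1) × 1777 = 3.2264 × 1777 = 5730 MeV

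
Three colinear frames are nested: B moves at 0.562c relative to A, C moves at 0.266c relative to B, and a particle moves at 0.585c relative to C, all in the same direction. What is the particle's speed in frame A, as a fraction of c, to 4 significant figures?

Compose boost 2: (0.266 + 0.562)/(1 + 0.266×0.562) = 0.8280/1.14949 = 0.720318
Compose boost 3: (0.585 + 0.720318)/(1 + 0.585×0.720318) = 1.30532/1.42139 = 0.9183

u ≈ 0.9183c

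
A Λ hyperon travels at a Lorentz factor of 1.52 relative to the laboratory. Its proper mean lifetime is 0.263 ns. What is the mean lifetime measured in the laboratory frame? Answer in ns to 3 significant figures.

Δt ≈ 0.400 ns

γ = 1.52 (given)
Time dilation: Δt = γτ₀ = 1.52 × 0.263 ns = 0.400 ns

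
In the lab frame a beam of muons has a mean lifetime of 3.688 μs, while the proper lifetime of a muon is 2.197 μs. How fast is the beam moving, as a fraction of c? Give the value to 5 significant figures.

γ = Δt/τ₀ = 3.688/2.197 = 1.678653
β = √(1 − 1/γ²) = √(1 − 1/1.678653²) = 0.80320

β ≈ 0.80320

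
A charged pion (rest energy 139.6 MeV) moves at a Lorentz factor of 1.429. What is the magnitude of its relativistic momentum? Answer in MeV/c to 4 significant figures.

β = √(1 − 1/γ²) = √(1 − 1/1.429²) = 0.714349
p = γβm₀c = 1.429 × 0.714349 × 139.6 MeV/c = 142.5 MeV/c

p ≈ 142.5 MeV/c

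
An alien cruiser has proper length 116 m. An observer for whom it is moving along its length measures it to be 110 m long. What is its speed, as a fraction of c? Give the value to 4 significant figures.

γ = L₀/L = 116/110 = 1.05455
β = √(1 − 1/γ²) = 0.3174

β ≈ 0.3174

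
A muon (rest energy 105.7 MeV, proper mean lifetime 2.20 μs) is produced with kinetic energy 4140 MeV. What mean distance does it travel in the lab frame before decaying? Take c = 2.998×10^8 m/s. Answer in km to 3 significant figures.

d ≈ 26.5 km

γ = 1 + K/(m₀c²) = 1 + 4140/105.7 = 40.167
β = √(1 − 1/γ²) = 0.99969
Dilated lifetime: γτ₀ = 40.167 × 2.20 μs = 88.368 μs
d = βc·γτ₀ = 0.99969 × (2.998×10^8 m/s) × 8.8368×10^-5 s = 26.5 km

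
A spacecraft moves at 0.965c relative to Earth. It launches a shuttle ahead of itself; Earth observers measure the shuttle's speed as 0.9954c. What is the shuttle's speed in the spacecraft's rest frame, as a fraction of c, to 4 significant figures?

Inverse velocity addition: u' = (u − v)/(1 − uv/c²)
= (0.9954 − 0.965)/(1 − 0.9954×0.965) = 0.03040/0.0394390 = 0.7708

u' ≈ 0.7708c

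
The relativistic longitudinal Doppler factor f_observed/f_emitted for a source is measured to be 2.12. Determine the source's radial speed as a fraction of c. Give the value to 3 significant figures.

β ≈ 0.636

f_obs/f_src = √((1+β)/(1−β)) = 2.12  ⇒  (1+β)/(1−β) = 4.4944
β = |1 − D²|/(1 + D²) = |1 − 4.4944|/(1 + 4.4944) = 0.636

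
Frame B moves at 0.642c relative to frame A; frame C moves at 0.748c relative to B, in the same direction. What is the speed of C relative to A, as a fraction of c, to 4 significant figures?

u ≈ 0.9391c

Compose boost 2: (0.748 + 0.642)/(1 + 0.748×0.642) = 1.390/1.48022 = 0.9391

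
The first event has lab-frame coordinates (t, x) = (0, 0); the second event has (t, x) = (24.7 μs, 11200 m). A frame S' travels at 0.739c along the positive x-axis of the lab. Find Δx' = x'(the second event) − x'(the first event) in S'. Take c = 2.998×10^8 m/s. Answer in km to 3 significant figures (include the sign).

γ = 1/√(1 − 0.739²) = 1.4843
Δx' = γ(Δx − vΔt) = 1.4843 × (11200 m − 0.739×(2.998×10^8 m/s)×24.7×10^-6 s)
= 1.4843 × (5727.7 m) = 8.50 km

Δx' ≈ 8.50 km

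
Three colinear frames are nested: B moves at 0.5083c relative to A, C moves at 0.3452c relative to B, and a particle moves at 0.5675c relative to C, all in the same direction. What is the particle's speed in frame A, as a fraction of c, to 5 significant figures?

u ≈ 0.91611c

Compose boost 2: (0.3452 + 0.5083)/(1 + 0.3452×0.5083) = 0.85350/1.175465 = 0.7260955
Compose boost 3: (0.5675 + 0.7260955)/(1 + 0.5675×0.7260955) = 1.293596/1.412059 = 0.91611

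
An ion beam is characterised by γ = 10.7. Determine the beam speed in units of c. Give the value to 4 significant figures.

β = √(1 − 1/γ²) = √(1 − 1/10.7²) = √(0.991266) = 0.9956

β ≈ 0.9956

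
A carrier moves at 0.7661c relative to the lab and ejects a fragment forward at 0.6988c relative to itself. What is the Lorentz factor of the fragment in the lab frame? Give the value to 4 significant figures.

γ ≈ 3.340

u_lab = (0.6988 + 0.7661)/(1 + 0.6988×0.7661) = 1.4649/1.535351 = 0.9541143
γ = 1/√(1 − 0.9541143²) = 3.340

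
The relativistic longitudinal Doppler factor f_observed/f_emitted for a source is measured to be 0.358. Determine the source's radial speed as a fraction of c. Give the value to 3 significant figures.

β ≈ 0.773

f_obs/f_src = √((1−β)/(1+β)) = 0.358  ⇒  (1−β)/(1+β) = 0.12816
β = |1 − D²|/(1 + D²) = |1 − 0.12816|/(1 + 0.12816) = 0.773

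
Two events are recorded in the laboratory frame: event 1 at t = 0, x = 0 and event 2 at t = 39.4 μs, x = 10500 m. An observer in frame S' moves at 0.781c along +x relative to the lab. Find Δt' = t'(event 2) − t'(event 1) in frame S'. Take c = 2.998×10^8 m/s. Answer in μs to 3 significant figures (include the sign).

γ = 1/√(1 − 0.781²) = 1.6012
Δt' = γ(Δt − vΔx/c²) = 1.6012 × (39.4 μs − 0.781×10500 m / (2.998×10^8 m/s))
= 1.6012 × (12.047 μs) = 19.3 μs

Δt' ≈ 19.3 μs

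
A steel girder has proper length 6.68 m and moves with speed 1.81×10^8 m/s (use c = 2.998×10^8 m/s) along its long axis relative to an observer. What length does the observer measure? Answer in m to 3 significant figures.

β = v/c = 1.81×10^8 / 2.998×10^8 = 0.60374
γ = 1/√(1 − 0.60374²) = 1.2544
Length contraction: L = L₀/γ = 6.68/1.2544 = 5.33 m

L ≈ 5.33 m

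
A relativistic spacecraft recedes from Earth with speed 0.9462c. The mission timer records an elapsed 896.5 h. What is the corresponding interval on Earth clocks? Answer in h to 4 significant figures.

γ = 1/√(1 − 0.9462²) = 3.09040
Time dilation: Δt = γτ₀ = 3.09040 × 896.5 h = 2771 h

Δt ≈ 2771 h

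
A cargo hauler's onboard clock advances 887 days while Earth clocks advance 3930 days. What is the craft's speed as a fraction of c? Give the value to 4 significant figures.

γ = Δt/τ₀ = 3930/887 = 4.43067
β = √(1 − 1/γ²) = √(1 − 1/4.43067²) = 0.9742

β ≈ 0.9742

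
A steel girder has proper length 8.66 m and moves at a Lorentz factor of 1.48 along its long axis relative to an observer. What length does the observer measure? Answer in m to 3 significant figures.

L ≈ 5.85 m

γ = 1.48 (given)
Length contraction: L = L₀/γ = 8.66/1.48 = 5.85 m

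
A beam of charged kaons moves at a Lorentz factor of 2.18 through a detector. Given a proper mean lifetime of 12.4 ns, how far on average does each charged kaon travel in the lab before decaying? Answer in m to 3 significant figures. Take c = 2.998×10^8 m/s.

β = √(1 − 1/γ²) = √(1 − 1/2.18²) = 0.88858
Dilated lifetime: Δt = γτ₀ = 2.18 × 12.4 ns = 27.032 ns
d = vΔt = 0.88858c × 27.032 ns = 2.6640×10^8 m/s × 2.7032×10^-8 s = 7.20 m

d ≈ 7.20 m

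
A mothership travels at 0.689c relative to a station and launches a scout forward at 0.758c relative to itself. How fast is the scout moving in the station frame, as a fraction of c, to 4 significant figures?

Compose boost 2: (0.758 + 0.689)/(1 + 0.758×0.689) = 1.447/1.52226 = 0.9506

u ≈ 0.9506c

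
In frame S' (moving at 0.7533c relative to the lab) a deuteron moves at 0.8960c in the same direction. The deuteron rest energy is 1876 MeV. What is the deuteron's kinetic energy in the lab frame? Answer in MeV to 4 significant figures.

u_lab = (0.8960 + 0.7533)/(1 + 0.8960×0.7533) = 0.9846821
γ = 1/√(1 − 0.9846821²) = 5.73529
K = (γ − 1)m₀c² = (5.73529 − 1) × 1876 = 4.73529 × 1876 = 8883 MeV

K ≈ 8883 MeV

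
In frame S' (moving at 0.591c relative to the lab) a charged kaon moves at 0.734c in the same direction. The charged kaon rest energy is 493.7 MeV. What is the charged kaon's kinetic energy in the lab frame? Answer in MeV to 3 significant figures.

u_lab = (0.734 + 0.591)/(1 + 0.734×0.591) = 0.924122
γ = 1/√(1 − 0.924122²) = 2.6171
K = (γ − 1)m₀c² = (2.6171 − 1) × 493.7 = 1.6171 × 493.7 = 798 MeV

K ≈ 798 MeV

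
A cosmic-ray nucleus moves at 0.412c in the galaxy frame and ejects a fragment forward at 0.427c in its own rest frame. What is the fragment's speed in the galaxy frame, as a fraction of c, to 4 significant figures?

u ≈ 0.7135c

Compose boost 2: (0.427 + 0.412)/(1 + 0.427×0.412) = 0.8390/1.17592 = 0.7135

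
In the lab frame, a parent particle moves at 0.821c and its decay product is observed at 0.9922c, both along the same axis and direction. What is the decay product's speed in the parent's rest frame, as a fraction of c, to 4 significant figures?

Inverse velocity addition: u' = (u − v)/(1 − uv/c²)
= (0.9922 − 0.821)/(1 − 0.9922×0.821) = 0.1712/0.185404 = 0.9234

u' ≈ 0.9234c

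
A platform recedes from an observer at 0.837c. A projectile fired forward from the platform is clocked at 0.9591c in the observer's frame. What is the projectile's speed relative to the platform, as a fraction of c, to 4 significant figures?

Inverse velocity addition: u' = (u − v)/(1 − uv/c²)
= (0.9591 − 0.837)/(1 − 0.9591×0.837) = 0.1221/0.197233 = 0.6191

u' ≈ 0.6191c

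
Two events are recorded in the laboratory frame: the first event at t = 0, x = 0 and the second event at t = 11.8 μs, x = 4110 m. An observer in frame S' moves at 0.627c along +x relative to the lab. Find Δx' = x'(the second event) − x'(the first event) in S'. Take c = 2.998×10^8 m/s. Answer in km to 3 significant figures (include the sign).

γ = 1/√(1 − 0.627²) = 1.2837
Δx' = γ(Δx − vΔt) = 1.2837 × (4110 m − 0.627×(2.998×10^8 m/s)×11.8×10^-6 s)
= 1.2837 × (1891.9 m) = 2.43 km

Δx' ≈ 2.43 km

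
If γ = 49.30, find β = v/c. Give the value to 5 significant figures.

β = √(1 − 1/γ²) = √(1 − 1/49.30²) = √(0.9995886) = 0.99979

β ≈ 0.99979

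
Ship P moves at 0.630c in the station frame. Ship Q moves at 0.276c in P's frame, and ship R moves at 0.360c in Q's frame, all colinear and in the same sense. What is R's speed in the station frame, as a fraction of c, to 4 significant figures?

Compose boost 2: (0.276 + 0.630)/(1 + 0.276×0.630) = 0.9060/1.17388 = 0.771800
Compose boost 3: (0.360 + 0.771800)/(1 + 0.360×0.771800) = 1.13180/1.27785 = 0.8857

u ≈ 0.8857c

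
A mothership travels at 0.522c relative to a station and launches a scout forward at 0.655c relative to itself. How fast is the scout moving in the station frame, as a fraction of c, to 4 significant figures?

u ≈ 0.8771c

Compose boost 2: (0.655 + 0.522)/(1 + 0.655×0.522) = 1.177/1.34191 = 0.8771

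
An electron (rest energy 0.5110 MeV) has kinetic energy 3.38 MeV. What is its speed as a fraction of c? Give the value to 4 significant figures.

β ≈ 0.9913

γ = 1 + K/(m₀c²) = 1 + 3.38/0.5110 = 7.61448
β = √(1 − 1/γ²) = 0.9913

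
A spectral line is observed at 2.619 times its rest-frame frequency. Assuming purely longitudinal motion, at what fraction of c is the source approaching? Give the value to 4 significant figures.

β ≈ 0.7455

f_obs/f_src = √((1+β)/(1−β)) = 2.619  ⇒  (1+β)/(1−β) = 6.85916
β = |1 − D²|/(1 + D²) = |1 − 6.85916|/(1 + 6.85916) = 0.7455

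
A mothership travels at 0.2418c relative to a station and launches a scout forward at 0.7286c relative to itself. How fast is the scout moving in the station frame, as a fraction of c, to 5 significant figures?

u ≈ 0.82505c

Compose boost 2: (0.7286 + 0.2418)/(1 + 0.7286×0.2418) = 0.97040/1.176175 = 0.82505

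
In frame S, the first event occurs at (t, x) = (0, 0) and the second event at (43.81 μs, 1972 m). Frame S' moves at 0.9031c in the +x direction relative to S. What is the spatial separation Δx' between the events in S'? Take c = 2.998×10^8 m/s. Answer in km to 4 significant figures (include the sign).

γ = 1/√(1 − 0.9031²) = 2.32867
Δx' = γ(Δx − vΔt) = 2.32867 × (1972 m − 0.9031×(2.998×10^8 m/s)×43.81×10^-6 s)
= 2.32867 × (-9889.53 m) = -23.03 km

Δx' ≈ -23.03 km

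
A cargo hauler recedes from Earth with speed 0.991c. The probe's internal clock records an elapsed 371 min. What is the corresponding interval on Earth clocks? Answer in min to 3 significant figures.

Δt ≈ 2770 min

γ = 1/√(1 − 0.991²) = 7.4704
Time dilation: Δt = γτ₀ = 7.4704 × 371 min = 2770 min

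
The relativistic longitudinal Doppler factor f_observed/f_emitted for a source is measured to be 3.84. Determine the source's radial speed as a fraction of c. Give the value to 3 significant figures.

β ≈ 0.873

f_obs/f_src = √((1+β)/(1−β)) = 3.84  ⇒  (1+β)/(1−β) = 14.746
β = |1 − D²|/(1 + D²) = |1 − 14.746|/(1 + 14.746) = 0.873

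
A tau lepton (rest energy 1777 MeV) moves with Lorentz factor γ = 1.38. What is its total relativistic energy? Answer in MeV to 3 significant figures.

E ≈ 2450 MeV

γ = 1.38 (given)
E = γm₀c² = 1.38 × 1777 MeV = 2450 MeV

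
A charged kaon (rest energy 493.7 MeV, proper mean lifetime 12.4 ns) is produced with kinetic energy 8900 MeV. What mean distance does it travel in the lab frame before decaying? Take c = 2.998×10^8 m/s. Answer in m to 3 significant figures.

d ≈ 70.6 m

γ = 1 + K/(m₀c²) = 1 + 8900/493.7 = 19.027
β = √(1 − 1/γ²) = 0.99862
Dilated lifetime: γτ₀ = 19.027 × 12.4 ns = 235.94 ns
d = βc·γτ₀ = 0.99862 × (2.998×10^8 m/s) × 2.3594×10^-7 s = 70.6 m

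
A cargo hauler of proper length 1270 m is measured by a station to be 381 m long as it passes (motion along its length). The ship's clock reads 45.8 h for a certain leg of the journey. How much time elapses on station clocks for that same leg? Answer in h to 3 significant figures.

Length contraction ⇒ γ = L₀/L = 1270/381 = 3.3333
Time dilation: Δt = γτ₀ = 3.3333 × 45.8 h = 153 h

Δt ≈ 153 h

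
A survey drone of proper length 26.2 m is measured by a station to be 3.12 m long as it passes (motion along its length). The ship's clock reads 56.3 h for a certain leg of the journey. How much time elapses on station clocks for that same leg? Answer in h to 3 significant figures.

Δt ≈ 473 h

Length contraction ⇒ γ = L₀/L = 26.2/3.12 = 8.3974
Time dilation: Δt = γτ₀ = 8.3974 × 56.3 h = 473 h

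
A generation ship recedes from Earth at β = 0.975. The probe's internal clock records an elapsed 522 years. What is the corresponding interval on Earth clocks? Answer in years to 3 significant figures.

γ = 1/√(1 − 0.975²) = 4.5004
Time dilation: Δt = γτ₀ = 4.5004 × 522 years = 2350 years

Δt ≈ 2350 years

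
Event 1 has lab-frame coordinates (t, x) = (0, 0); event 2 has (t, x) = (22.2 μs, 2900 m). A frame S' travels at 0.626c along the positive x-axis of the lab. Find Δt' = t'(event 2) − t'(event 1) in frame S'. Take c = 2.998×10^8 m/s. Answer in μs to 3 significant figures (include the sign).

γ = 1/√(1 − 0.626²) = 1.2823
Δt' = γ(Δt − vΔx/c²) = 1.2823 × (22.2 μs − 0.626×2900 m / (2.998×10^8 m/s))
= 1.2823 × (16.145 μs) = 20.7 μs

Δt' ≈ 20.7 μs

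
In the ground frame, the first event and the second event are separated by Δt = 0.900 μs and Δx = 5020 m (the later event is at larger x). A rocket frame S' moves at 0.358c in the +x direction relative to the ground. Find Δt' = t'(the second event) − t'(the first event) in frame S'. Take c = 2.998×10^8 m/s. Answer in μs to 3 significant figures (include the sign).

Δt' ≈ -5.46 μs

γ = 1/√(1 − 0.358²) = 1.0710
Δt' = γ(Δt − vΔx/c²) = 1.0710 × (0.900 μs − 0.358×5020 m / (2.998×10^8 m/s))
= 1.0710 × (-5.0945 μs) = -5.46 μs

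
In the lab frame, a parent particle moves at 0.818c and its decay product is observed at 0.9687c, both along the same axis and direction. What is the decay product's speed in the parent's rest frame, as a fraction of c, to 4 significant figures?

u' ≈ 0.7259c

Inverse velocity addition: u' = (u − v)/(1 − uv/c²)
= (0.9687 − 0.818)/(1 − 0.9687×0.818) = 0.1507/0.207603 = 0.7259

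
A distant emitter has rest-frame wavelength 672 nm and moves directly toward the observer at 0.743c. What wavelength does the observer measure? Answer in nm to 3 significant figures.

λ_obs ≈ 258 nm

Relativistic Doppler: λ_obs = λ_src √((1−β)/(1+β))
= 672 × √(0.25700/1.7430) = 672 × 0.38399 = 258 nm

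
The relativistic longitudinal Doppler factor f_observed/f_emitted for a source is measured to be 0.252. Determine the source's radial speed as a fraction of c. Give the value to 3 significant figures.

β ≈ 0.881

f_obs/f_src = √((1−β)/(1+β)) = 0.252  ⇒  (1−β)/(1+β) = 0.063504
β = |1 − D²|/(1 + D²) = |1 − 0.063504|/(1 + 0.063504) = 0.881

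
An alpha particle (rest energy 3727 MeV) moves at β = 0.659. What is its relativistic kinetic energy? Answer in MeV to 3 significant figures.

γ = 1/√(1 − 0.659²) = 1.3295
K = (γ − 1)m₀c² = (1.3295 − 1) × 3727 MeV = 0.32953 × 3727 MeV = 1230 MeV

K ≈ 1230 MeV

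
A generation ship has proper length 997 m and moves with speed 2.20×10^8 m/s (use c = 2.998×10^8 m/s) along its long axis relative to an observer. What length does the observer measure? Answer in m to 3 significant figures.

L ≈ 677 m

β = v/c = 2.20×10^8 / 2.998×10^8 = 0.73382
γ = 1/√(1 − 0.73382²) = 1.4720
Length contraction: L = L₀/γ = 997/1.4720 = 677 m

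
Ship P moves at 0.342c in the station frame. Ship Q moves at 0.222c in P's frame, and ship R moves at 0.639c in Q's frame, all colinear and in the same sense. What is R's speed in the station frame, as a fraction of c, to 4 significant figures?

u ≈ 0.8713c

Compose boost 2: (0.222 + 0.342)/(1 + 0.222×0.342) = 0.5640/1.07592 = 0.524201
Compose boost 3: (0.639 + 0.524201)/(1 + 0.639×0.524201) = 1.16320/1.33496 = 0.8713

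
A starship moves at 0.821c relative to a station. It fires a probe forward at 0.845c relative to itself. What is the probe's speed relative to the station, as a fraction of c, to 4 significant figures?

u ≈ 0.9836c

Relativistic velocity addition: u = (u' + v)/(1 + u'v/c²)
= (0.845 + 0.821)/(1 + 0.845×0.821) = 1.666/1.69374 = 0.9836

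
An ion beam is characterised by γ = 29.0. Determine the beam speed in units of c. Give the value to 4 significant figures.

β = √(1 − 1/γ²) = √(1 − 1/29.0²) = √(0.998811) = 0.9994

β ≈ 0.9994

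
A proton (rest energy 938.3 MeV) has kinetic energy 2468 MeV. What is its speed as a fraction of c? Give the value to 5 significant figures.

β ≈ 0.96131

γ = 1 + K/(m₀c²) = 1 + 2468/938.3 = 3.630289
β = √(1 − 1/γ²) = 0.96131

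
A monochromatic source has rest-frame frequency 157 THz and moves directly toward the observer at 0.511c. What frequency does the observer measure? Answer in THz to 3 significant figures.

f_obs ≈ 276 THz

Relativistic Doppler: f_obs = f_src √((1+β)/(1−β))
= 157 × √(1.5110/0.48900) = 157 × 1.7578 = 276 THz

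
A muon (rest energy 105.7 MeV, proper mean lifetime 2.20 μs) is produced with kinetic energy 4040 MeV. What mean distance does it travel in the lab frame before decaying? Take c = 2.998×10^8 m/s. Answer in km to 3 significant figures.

d ≈ 25.9 km

γ = 1 + K/(m₀c²) = 1 + 4040/105.7 = 39.221
β = √(1 − 1/γ²) = 0.99967
Dilated lifetime: γτ₀ = 39.221 × 2.20 μs = 86.287 μs
d = βc·γτ₀ = 0.99967 × (2.998×10^8 m/s) × 8.6287×10^-5 s = 25.9 km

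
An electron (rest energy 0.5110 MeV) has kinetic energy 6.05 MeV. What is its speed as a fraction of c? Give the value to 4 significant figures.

β ≈ 0.9970

γ = 1 + K/(m₀c²) = 1 + 6.05/0.5110 = 12.8395
β = √(1 − 1/γ²) = 0.9970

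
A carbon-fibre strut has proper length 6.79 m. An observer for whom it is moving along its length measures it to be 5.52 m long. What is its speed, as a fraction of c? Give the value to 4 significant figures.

γ = L₀/L = 6.79/5.52 = 1.23007
β = √(1 − 1/γ²) = 0.5823

β ≈ 0.5823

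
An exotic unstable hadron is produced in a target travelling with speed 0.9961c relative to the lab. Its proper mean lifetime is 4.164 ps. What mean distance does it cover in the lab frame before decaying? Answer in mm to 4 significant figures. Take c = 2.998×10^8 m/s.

d ≈ 14.09 mm

γ = 1/√(1 − 0.9961²) = 11.3338
Dilated lifetime: Δt = γτ₀ = 11.3338 × 4.164 ps = 47.1941 ps
d = vΔt = 0.9961c × 47.1941 ps = 2.98631×10^8 m/s × 4.71941×10^-11 s = 14.09 mm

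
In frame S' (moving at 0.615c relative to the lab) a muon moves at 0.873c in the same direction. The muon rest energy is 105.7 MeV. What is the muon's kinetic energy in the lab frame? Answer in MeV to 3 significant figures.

K ≈ 317 MeV

u_lab = (0.873 + 0.615)/(1 + 0.873×0.615) = 0.968186
γ = 1/√(1 − 0.968186²) = 3.9963
K = (γ − 1)m₀c² = (3.9963 − 1) × 105.7 = 2.9963 × 105.7 = 317 MeV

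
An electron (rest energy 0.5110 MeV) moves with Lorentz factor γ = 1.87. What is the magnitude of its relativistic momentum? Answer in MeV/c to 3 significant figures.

p ≈ 0.807 MeV/c

β = √(1 − 1/γ²) = √(1 − 1/1.87²) = 0.84500
p = γβm₀c = 1.87 × 0.84500 × 0.5110 MeV/c = 0.807 MeV/c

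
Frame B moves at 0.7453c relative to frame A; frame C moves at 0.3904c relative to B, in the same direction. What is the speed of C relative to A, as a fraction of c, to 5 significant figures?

u ≈ 0.87973c

Compose boost 2: (0.3904 + 0.7453)/(1 + 0.3904×0.7453) = 1.1357/1.290965 = 0.87973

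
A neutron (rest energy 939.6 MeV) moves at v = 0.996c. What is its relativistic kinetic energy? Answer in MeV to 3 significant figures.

γ = 1/√(1 − 0.996²) = 11.192
K = (γ − 1)m₀c² = (11.192 − 1) × 939.6 MeV = 10.192 × 939.6 MeV = 9580 MeV

K ≈ 9580 MeV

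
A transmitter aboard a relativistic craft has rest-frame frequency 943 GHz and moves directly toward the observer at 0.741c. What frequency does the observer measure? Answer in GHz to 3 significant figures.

f_obs ≈ 2440 GHz

Relativistic Doppler: f_obs = f_src √((1+β)/(1−β))
= 943 × √(1.7410/0.25900) = 943 × 2.5927 = 2440 GHz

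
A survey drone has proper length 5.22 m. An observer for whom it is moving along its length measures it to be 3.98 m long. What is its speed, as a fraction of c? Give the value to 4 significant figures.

γ = L₀/L = 5.22/3.98 = 1.31156
β = √(1 − 1/γ²) = 0.6470

β ≈ 0.6470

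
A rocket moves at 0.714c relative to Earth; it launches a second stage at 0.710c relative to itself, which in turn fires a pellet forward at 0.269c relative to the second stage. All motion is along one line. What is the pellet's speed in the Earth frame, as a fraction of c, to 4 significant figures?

u ≈ 0.9679c

Compose boost 2: (0.710 + 0.714)/(1 + 0.710×0.714) = 1.424/1.50694 = 0.944961
Compose boost 3: (0.269 + 0.944961)/(1 + 0.269×0.944961) = 1.21396/1.25419 = 0.9679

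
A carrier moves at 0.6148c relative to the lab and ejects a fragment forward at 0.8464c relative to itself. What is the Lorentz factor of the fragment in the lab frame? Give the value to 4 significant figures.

γ ≈ 3.620

u_lab = (0.8464 + 0.6148)/(1 + 0.8464×0.6148) = 1.4612/1.520367 = 0.9610839
γ = 1/√(1 − 0.9610839²) = 3.620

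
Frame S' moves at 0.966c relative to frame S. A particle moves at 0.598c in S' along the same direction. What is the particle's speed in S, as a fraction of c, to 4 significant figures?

Relativistic velocity addition: u = (u' + v)/(1 + u'v/c²)
= (0.598 + 0.966)/(1 + 0.598×0.966) = 1.564/1.57767 = 0.9913

u ≈ 0.9913c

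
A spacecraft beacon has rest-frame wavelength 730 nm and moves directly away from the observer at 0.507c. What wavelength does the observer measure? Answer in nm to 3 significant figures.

Relativistic Doppler: λ_obs = λ_src √((1+β)/(1−β))
= 730 × √(1.5070/0.49300) = 730 × 1.7484 = 1280 nm

λ_obs ≈ 1280 nm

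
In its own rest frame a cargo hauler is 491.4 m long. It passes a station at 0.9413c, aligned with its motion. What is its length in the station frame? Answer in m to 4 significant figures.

L ≈ 165.9 m

γ = 1/√(1 − 0.9413²) = 2.96234
Length contraction: L = L₀/γ = 491.4/2.96234 = 165.9 m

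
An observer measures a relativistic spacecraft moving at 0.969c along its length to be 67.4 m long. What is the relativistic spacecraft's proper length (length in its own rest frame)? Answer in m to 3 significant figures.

L₀ ≈ 273 m

γ = 1/√(1 − 0.969²) = 4.0476
L₀ = γL = 4.0476 × 67.4 = 273 m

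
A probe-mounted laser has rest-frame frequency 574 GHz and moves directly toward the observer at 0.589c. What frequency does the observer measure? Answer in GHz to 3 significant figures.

f_obs ≈ 1130 GHz

Relativistic Doppler: f_obs = f_src √((1+β)/(1−β))
= 574 × √(1.5890/0.41100) = 574 × 1.9663 = 1130 GHz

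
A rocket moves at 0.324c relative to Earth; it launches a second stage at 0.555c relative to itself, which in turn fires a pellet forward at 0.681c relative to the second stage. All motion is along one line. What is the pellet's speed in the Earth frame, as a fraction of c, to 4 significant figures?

u ≈ 0.9460c

Compose boost 2: (0.555 + 0.324)/(1 + 0.555×0.324) = 0.8790/1.17982 = 0.745029
Compose boost 3: (0.681 + 0.745029)/(1 + 0.681×0.745029) = 1.42603/1.50736 = 0.9460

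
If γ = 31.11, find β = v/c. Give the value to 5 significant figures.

β ≈ 0.99948

β = √(1 − 1/γ²) = √(1 − 1/31.11²) = √(0.9989668) = 0.99948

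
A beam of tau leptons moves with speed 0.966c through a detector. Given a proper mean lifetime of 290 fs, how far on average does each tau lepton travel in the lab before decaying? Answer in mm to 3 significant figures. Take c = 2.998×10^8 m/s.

d ≈ 0.325 mm

γ = 1/√(1 − 0.966²) = 3.8678
Dilated lifetime: Δt = γτ₀ = 3.8678 × 290 fs = 1121.7 fs
d = vΔt = 0.966c × 1121.7 fs = 2.8961×10^8 m/s × 1.1217×10^-12 s = 0.325 mm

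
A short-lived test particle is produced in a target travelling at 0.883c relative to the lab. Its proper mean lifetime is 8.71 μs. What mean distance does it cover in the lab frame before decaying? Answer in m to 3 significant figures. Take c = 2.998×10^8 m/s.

γ = 1/√(1 − 0.883²) = 2.1305
Dilated lifetime: Δt = γτ₀ = 2.1305 × 8.71 μs = 18.557 μs
d = vΔt = 0.883c × 18.557 μs = 2.6472×10^8 m/s × 1.8557×10^-5 s = 4910 m

d ≈ 4910 m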